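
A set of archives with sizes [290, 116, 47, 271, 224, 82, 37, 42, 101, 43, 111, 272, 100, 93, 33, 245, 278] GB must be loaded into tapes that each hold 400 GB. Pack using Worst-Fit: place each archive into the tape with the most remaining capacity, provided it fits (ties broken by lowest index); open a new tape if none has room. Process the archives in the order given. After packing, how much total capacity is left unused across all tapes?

290 GB → tape 1 (remaining 110 GB)
116 GB → tape 2 (remaining 284 GB)
47 GB → tape 2 (remaining 237 GB)
271 GB → tape 3 (remaining 129 GB)
224 GB → tape 2 (remaining 13 GB)
82 GB → tape 3 (remaining 47 GB)
37 GB → tape 1 (remaining 73 GB)
42 GB → tape 1 (remaining 31 GB)
101 GB → tape 4 (remaining 299 GB)
43 GB → tape 4 (remaining 256 GB)
111 GB → tape 4 (remaining 145 GB)
272 GB → tape 5 (remaining 128 GB)
100 GB → tape 4 (remaining 45 GB)
93 GB → tape 5 (remaining 35 GB)
33 GB → tape 3 (remaining 14 GB)
245 GB → tape 6 (remaining 155 GB)
278 GB → tape 7 (remaining 122 GB)
7 tapes × 400 GB = 2800 GB; used 2385 GB; unused 415 GB.

415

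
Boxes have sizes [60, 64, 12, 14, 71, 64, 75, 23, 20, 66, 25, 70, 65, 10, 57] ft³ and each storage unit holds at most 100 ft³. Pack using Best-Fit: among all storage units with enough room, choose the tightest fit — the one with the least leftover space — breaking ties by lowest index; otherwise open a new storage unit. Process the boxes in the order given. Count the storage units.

storage unit 1: place 60 ft³, 40 ft³ left
storage unit 2: place 64 ft³, 36 ft³ left
storage unit 2: place 12 ft³, 24 ft³ left
storage unit 2: place 14 ft³, 10 ft³ left
storage unit 3: place 71 ft³, 29 ft³ left
storage unit 4: place 64 ft³, 36 ft³ left
storage unit 5: place 75 ft³, 25 ft³ left
storage unit 5: place 23 ft³, 2 ft³ left
storage unit 3: place 20 ft³, 9 ft³ left
storage unit 6: place 66 ft³, 34 ft³ left
storage unit 6: place 25 ft³, 9 ft³ left
storage unit 7: place 70 ft³, 30 ft³ left
storage unit 8: place 65 ft³, 35 ft³ left
storage unit 2: place 10 ft³, 0 ft³ left
storage unit 9: place 57 ft³, 43 ft³ left
Final storage units: [60] [64,12,14,10] [71,20] [64] [75,23] [66,25] [70] [65] [57].

9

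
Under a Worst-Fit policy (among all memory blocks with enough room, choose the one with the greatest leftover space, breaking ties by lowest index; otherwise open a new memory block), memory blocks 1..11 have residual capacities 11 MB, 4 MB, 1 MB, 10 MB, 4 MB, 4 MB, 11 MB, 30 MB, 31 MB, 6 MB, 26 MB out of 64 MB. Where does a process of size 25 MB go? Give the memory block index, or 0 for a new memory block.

9

Memory blocks with room: memory block 8 (30 MB), memory block 9 (31 MB), memory block 11 (26 MB).
Most room is memory block 9 with 31 MB free.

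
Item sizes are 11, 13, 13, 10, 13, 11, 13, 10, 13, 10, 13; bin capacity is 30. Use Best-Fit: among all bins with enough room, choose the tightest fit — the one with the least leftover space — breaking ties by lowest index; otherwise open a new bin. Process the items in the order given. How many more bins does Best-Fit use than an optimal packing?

1

Best-Fit: [11,13] [13,10] [13,11] [13,10] [13,10] [13] → 6 bins.
Total size 130; any packing needs at least ⌈130/30⌉ = 5 bins.
An optimal packing achieves that bound: [13,13] [13,13] [13,13] [11,11] [10,10,10] → 5 bins.
Excess: 6 − 5 = 1.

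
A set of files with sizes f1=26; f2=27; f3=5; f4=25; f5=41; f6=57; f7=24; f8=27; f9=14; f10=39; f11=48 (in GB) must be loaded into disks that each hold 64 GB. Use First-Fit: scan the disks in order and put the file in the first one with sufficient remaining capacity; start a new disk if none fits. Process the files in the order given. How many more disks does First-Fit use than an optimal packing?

First-Fit: [26,27,5] [25,24,14] [41] [57] [27] [39] [48] → 7 disks.
Total size 333 GB; any packing needs at least ⌈333/64⌉ = 6 disks.
An optimal packing achieves that bound: [57,5] [48,14] [41] [39,25] [27,27] [26,24] → 6 disks.
Excess: 7 − 6 = 1.

1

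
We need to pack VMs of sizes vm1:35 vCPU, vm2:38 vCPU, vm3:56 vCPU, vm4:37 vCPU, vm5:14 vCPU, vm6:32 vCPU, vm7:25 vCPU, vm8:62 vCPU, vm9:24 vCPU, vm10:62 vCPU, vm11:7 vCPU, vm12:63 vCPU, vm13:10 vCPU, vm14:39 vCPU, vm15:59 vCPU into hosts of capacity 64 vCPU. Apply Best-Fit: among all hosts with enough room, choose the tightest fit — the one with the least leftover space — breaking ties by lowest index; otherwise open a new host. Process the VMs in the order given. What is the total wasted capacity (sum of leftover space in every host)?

77

host 1: place vm1 (35 vCPU), 29 vCPU left
host 2: place vm2 (38 vCPU), 26 vCPU left
host 3: place vm3 (56 vCPU), 8 vCPU left
host 4: place vm4 (37 vCPU), 27 vCPU left
host 2: place vm5 (14 vCPU), 12 vCPU left
host 5: place vm6 (32 vCPU), 32 vCPU left
host 4: place vm7 (25 vCPU), 2 vCPU left
host 6: place vm8 (62 vCPU), 2 vCPU left
host 1: place vm9 (24 vCPU), 5 vCPU left
host 7: place vm10 (62 vCPU), 2 vCPU left
host 3: place vm11 (7 vCPU), 1 vCPU left
host 8: place vm12 (63 vCPU), 1 vCPU left
host 2: place vm13 (10 vCPU), 2 vCPU left
host 9: place vm14 (39 vCPU), 25 vCPU left
host 10: place vm15 (59 vCPU), 5 vCPU left
10 hosts × 64 vCPU = 640 vCPU; used 563 vCPU; unused 77 vCPU.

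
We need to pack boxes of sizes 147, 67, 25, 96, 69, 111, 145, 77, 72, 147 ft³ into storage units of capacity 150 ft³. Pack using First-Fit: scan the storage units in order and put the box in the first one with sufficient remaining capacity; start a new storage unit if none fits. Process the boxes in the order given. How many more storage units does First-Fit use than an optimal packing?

1

First-Fit: [147] [67,25] [96] [69,77] [111] [145] [72] [147] → 8 storage units.
Total size 956 ft³; any packing needs at least ⌈956/150⌉ = 7 storage units.
An optimal packing achieves that bound: [147] [147] [145] [111,25] [96] [77,72] [69,67] → 7 storage units.
Excess: 8 − 7 = 1.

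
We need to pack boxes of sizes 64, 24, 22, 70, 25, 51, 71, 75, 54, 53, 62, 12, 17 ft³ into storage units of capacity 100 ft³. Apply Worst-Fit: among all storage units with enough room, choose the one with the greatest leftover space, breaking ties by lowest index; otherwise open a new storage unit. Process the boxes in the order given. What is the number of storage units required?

8 storage units

Put 64 ft³ in storage unit 1; 36 ft³ remain.
Put 24 ft³ in storage unit 1; 12 ft³ remain.
Put 22 ft³ in storage unit 2; 78 ft³ remain.
Put 70 ft³ in storage unit 2; 8 ft³ remain.
Put 25 ft³ in storage unit 3; 75 ft³ remain.
Put 51 ft³ in storage unit 3; 24 ft³ remain.
Put 71 ft³ in storage unit 4; 29 ft³ remain.
Put 75 ft³ in storage unit 5; 25 ft³ remain.
Put 54 ft³ in storage unit 6; 46 ft³ remain.
Put 53 ft³ in storage unit 7; 47 ft³ remain.
Put 62 ft³ in storage unit 8; 38 ft³ remain.
Put 12 ft³ in storage unit 7; 35 ft³ remain.
Put 17 ft³ in storage unit 6; 29 ft³ remain.
Final storage units: [64,24] [22,70] [25,51] [71] [75] [54,17] [53,12] [62].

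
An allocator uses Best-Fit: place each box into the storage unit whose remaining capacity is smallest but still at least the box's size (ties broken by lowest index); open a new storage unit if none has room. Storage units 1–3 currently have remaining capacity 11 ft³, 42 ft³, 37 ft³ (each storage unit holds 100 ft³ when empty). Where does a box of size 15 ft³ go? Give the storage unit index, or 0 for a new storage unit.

3

Storage units with room: storage unit 2 (42 ft³), storage unit 3 (37 ft³).
Tightest fit is storage unit 3 with 37 ft³ free.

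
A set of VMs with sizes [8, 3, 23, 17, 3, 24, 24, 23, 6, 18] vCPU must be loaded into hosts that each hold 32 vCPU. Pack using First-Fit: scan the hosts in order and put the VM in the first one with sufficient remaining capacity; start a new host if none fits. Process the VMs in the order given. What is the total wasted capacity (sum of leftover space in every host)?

host 1: place 8 vCPU, 24 vCPU left
host 1: place 3 vCPU, 21 vCPU left
host 2: place 23 vCPU, 9 vCPU left
host 1: place 17 vCPU, 4 vCPU left
host 1: place 3 vCPU, 1 vCPU left
host 3: place 24 vCPU, 8 vCPU left
host 4: place 24 vCPU, 8 vCPU left
host 5: place 23 vCPU, 9 vCPU left
host 2: place 6 vCPU, 3 vCPU left
host 6: place 18 vCPU, 14 vCPU left
6 hosts × 32 vCPU = 192 vCPU; used 149 vCPU; unused 43 vCPU.

43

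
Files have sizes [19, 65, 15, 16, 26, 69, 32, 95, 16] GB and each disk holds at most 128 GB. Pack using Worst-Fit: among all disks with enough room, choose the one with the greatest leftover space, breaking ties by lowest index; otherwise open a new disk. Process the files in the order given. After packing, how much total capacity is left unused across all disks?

19 GB → disk 1 (remaining 109 GB)
65 GB → disk 1 (remaining 44 GB)
15 GB → disk 1 (remaining 29 GB)
16 GB → disk 1 (remaining 13 GB)
26 GB → disk 2 (remaining 102 GB)
69 GB → disk 2 (remaining 33 GB)
32 GB → disk 2 (remaining 1 GB)
95 GB → disk 3 (remaining 33 GB)
16 GB → disk 3 (remaining 17 GB)
3 disks × 128 GB = 384 GB; used 353 GB; unused 31 GB.

31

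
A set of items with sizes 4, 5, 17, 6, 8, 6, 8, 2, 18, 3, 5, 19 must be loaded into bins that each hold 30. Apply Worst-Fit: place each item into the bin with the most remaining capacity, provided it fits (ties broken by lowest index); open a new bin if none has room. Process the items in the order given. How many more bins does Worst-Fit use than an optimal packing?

0

Worst-Fit: [4,5,17,2] [6,8,6,8] [18,3,5] [19] → 4 bins.
Total size 101; any packing needs at least ⌈101/30⌉ = 4 bins.
So 4 is already optimal.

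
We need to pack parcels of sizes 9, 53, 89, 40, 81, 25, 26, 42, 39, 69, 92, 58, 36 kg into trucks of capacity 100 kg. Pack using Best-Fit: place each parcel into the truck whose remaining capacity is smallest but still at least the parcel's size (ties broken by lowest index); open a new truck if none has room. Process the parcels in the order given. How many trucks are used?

Put 9 kg in truck 1; 91 kg remain.
Put 53 kg in truck 1; 38 kg remain.
Put 89 kg in truck 2; 11 kg remain.
Put 40 kg in truck 3; 60 kg remain.
Put 81 kg in truck 4; 19 kg remain.
Put 25 kg in truck 1; 13 kg remain.
Put 26 kg in truck 3; 34 kg remain.
Put 42 kg in truck 5; 58 kg remain.
Put 39 kg in truck 5; 19 kg remain.
Put 69 kg in truck 6; 31 kg remain.
Put 92 kg in truck 7; 8 kg remain.
Put 58 kg in truck 8; 42 kg remain.
Put 36 kg in truck 8; 6 kg remain.

8 trucks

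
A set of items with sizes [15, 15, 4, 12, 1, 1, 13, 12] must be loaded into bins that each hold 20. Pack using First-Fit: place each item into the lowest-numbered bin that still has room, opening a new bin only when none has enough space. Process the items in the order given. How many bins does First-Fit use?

bin 1: place 15, 5 left
bin 2: place 15, 5 left
bin 1: place 4, 1 left
bin 3: place 12, 8 left
bin 1: place 1, 0 left
bin 2: place 1, 4 left
bin 4: place 13, 7 left
bin 5: place 12, 8 left

5 bins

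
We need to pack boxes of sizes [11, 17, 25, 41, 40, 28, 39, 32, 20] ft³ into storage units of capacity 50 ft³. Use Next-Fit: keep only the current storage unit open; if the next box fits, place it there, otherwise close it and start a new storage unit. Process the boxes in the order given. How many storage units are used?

Put 11 ft³ in storage unit 1; 39 ft³ remain.
Put 17 ft³ in storage unit 1; 22 ft³ remain.
Put 25 ft³ in storage unit 2; 25 ft³ remain.
Put 41 ft³ in storage unit 3; 9 ft³ remain.
Put 40 ft³ in storage unit 4; 10 ft³ remain.
Put 28 ft³ in storage unit 5; 22 ft³ remain.
Put 39 ft³ in storage unit 6; 11 ft³ remain.
Put 32 ft³ in storage unit 7; 18 ft³ remain.
Put 20 ft³ in storage unit 8; 30 ft³ remain.
Final storage units: [11,17] [25] [41] [40] [28] [39] [32] [20].

8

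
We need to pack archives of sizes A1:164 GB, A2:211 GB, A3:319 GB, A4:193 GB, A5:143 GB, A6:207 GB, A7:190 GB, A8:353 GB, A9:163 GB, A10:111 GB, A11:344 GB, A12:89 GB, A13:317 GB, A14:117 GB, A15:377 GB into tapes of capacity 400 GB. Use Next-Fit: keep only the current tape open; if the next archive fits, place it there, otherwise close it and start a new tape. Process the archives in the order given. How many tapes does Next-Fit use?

Put A1 (164 GB) in tape 1; 236 GB remain.
Put A2 (211 GB) in tape 1; 25 GB remain.
Put A3 (319 GB) in tape 2; 81 GB remain.
Put A4 (193 GB) in tape 3; 207 GB remain.
Put A5 (143 GB) in tape 3; 64 GB remain.
Put A6 (207 GB) in tape 4; 193 GB remain.
Put A7 (190 GB) in tape 4; 3 GB remain.
Put A8 (353 GB) in tape 5; 47 GB remain.
Put A9 (163 GB) in tape 6; 237 GB remain.
Put A10 (111 GB) in tape 6; 126 GB remain.
Put A11 (344 GB) in tape 7; 56 GB remain.
Put A12 (89 GB) in tape 8; 311 GB remain.
Put A13 (317 GB) in tape 9; 83 GB remain.
Put A14 (117 GB) in tape 10; 283 GB remain.
Put A15 (377 GB) in tape 11; 23 GB remain.
Final tapes: [164,211] [319] [193,143] [207,190] [353] [163,111] [344] [89] [317] [117] [377].

11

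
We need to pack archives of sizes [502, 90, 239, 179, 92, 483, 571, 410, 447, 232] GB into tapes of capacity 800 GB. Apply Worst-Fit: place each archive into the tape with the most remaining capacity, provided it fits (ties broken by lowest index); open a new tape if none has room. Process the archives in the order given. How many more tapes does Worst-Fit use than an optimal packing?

Worst-Fit: [502,90] [239,179,92] [483] [571] [410,232] [447] → 6 tapes.
Total size 3245 GB; any packing needs at least ⌈3245/800⌉ = 5 tapes.
An optimal packing achieves that bound: [571,179] [502,239] [483,232] [447,92,90] [410] → 5 tapes.
Excess: 6 − 5 = 1.

1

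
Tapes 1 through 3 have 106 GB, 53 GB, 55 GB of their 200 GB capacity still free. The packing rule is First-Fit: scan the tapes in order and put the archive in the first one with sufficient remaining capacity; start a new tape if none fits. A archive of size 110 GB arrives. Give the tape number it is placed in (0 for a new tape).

0

No tape has ≥ 110 GB free, so a new tape is opened.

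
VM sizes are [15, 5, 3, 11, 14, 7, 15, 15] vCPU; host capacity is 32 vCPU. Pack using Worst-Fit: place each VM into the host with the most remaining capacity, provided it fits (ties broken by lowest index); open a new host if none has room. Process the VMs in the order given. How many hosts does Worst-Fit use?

15 vCPU → host 1 (remaining 17 vCPU)
5 vCPU → host 1 (remaining 12 vCPU)
3 vCPU → host 1 (remaining 9 vCPU)
11 vCPU → host 2 (remaining 21 vCPU)
14 vCPU → host 2 (remaining 7 vCPU)
7 vCPU → host 1 (remaining 2 vCPU)
15 vCPU → host 3 (remaining 17 vCPU)
15 vCPU → host 3 (remaining 2 vCPU)

3 hosts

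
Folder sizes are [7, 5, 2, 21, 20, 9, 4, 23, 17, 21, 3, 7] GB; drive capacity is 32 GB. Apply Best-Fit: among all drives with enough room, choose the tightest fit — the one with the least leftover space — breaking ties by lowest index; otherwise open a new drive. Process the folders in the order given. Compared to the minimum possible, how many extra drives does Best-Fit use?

0

Best-Fit: [7,5,2,17] [21,9] [20,4,3] [23,7] [21] → 5 drives.
Total size 139 GB; any packing needs at least ⌈139/32⌉ = 5 drives.
So 5 is already optimal.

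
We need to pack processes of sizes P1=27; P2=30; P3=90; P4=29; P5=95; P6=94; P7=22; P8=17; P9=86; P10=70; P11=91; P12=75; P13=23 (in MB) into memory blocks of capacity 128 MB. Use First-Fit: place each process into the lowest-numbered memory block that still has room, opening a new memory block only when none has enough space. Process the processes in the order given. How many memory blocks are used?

memory block 1: place P1 (27 MB), 101 MB left
memory block 1: place P2 (30 MB), 71 MB left
memory block 2: place P3 (90 MB), 38 MB left
memory block 1: place P4 (29 MB), 42 MB left
memory block 3: place P5 (95 MB), 33 MB left
memory block 4: place P6 (94 MB), 34 MB left
memory block 1: place P7 (22 MB), 20 MB left
memory block 1: place P8 (17 MB), 3 MB left
memory block 5: place P9 (86 MB), 42 MB left
memory block 6: place P10 (70 MB), 58 MB left
memory block 7: place P11 (91 MB), 37 MB left
memory block 8: place P12 (75 MB), 53 MB left
memory block 2: place P13 (23 MB), 15 MB left

8 memory blocks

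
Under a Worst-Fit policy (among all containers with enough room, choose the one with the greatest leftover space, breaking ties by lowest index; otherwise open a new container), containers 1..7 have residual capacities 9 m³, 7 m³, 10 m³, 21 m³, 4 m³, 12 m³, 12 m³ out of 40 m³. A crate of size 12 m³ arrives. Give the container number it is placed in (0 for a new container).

4

Containers with room: container 4 (21 m³), container 6 (12 m³), container 7 (12 m³).
Most room is container 4 with 21 m³ free.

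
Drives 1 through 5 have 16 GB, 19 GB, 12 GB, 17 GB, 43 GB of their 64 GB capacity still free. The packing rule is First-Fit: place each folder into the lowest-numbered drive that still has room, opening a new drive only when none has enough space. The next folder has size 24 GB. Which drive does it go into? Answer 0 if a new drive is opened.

Drives with room: drive 5 (43 GB).
The first with room is drive 5.

5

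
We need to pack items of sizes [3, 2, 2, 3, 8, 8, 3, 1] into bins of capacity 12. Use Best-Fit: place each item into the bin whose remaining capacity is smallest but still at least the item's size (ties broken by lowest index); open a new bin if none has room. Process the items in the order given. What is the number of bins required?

3

bin 1: place 3, 9 left
bin 1: place 2, 7 left
bin 1: place 2, 5 left
bin 1: place 3, 2 left
bin 2: place 8, 4 left
bin 3: place 8, 4 left
bin 2: place 3, 1 left
bin 2: place 1, 0 left
Final bins: [3,2,2,3] [8,3,1] [8].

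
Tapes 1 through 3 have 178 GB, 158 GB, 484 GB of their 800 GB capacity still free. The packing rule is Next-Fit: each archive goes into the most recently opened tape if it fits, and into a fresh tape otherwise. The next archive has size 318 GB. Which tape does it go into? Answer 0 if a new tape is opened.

Next-Fit only looks at tape 3, which has 484 GB free.
318 GB fits there.

3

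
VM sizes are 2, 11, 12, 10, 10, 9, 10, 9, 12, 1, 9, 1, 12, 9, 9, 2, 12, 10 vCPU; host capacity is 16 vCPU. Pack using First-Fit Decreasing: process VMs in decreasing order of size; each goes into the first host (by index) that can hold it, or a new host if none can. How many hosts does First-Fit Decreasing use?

14

Sorted descending: 12, 12, 12, 12, 11, 10, 10, 10, 10, 9, 9, 9, 9, 9, 2, 2, 1, 1.
host 1: place 12 vCPU, 4 vCPU left
host 2: place 12 vCPU, 4 vCPU left
host 3: place 12 vCPU, 4 vCPU left
host 4: place 12 vCPU, 4 vCPU left
host 5: place 11 vCPU, 5 vCPU left
host 6: place 10 vCPU, 6 vCPU left
host 7: place 10 vCPU, 6 vCPU left
host 8: place 10 vCPU, 6 vCPU left
host 9: place 10 vCPU, 6 vCPU left
host 10: place 9 vCPU, 7 vCPU left
host 11: place 9 vCPU, 7 vCPU left
host 12: place 9 vCPU, 7 vCPU left
host 13: place 9 vCPU, 7 vCPU left
host 14: place 9 vCPU, 7 vCPU left
host 1: place 2 vCPU, 2 vCPU left
host 1: place 2 vCPU, 0 vCPU left
host 2: place 1 vCPU, 3 vCPU left
host 2: place 1 vCPU, 2 vCPU left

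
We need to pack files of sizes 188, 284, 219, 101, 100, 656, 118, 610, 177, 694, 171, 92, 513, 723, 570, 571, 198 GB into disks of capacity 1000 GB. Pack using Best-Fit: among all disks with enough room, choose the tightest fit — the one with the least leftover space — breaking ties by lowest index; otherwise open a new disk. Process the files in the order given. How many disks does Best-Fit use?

8

disk 1: place 188 GB, 812 GB left
disk 1: place 284 GB, 528 GB left
disk 1: place 219 GB, 309 GB left
disk 1: place 101 GB, 208 GB left
disk 1: place 100 GB, 108 GB left
disk 2: place 656 GB, 344 GB left
disk 2: place 118 GB, 226 GB left
disk 3: place 610 GB, 390 GB left
disk 2: place 177 GB, 49 GB left
disk 4: place 694 GB, 306 GB left
disk 4: place 171 GB, 135 GB left
disk 1: place 92 GB, 16 GB left
disk 5: place 513 GB, 487 GB left
disk 6: place 723 GB, 277 GB left
disk 7: place 570 GB, 430 GB left
disk 8: place 571 GB, 429 GB left
disk 6: place 198 GB, 79 GB left
Final disks: [188,284,219,101,100,92] [656,118,177] [610] [694,171] [513] [723,198] [570] [571].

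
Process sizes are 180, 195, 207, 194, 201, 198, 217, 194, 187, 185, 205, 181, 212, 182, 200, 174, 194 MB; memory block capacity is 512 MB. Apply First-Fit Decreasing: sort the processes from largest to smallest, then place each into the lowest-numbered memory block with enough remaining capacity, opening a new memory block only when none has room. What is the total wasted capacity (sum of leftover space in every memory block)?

1302

Sorted descending: 217, 212, 207, 205, 201, 200, 198, 195, 194, 194, 194, 187, 185, 182, 181, 180, 174.
Put 217 MB in memory block 1; 295 MB remain.
Put 212 MB in memory block 1; 83 MB remain.
Put 207 MB in memory block 2; 305 MB remain.
Put 205 MB in memory block 2; 100 MB remain.
Put 201 MB in memory block 3; 311 MB remain.
Put 200 MB in memory block 3; 111 MB remain.
Put 198 MB in memory block 4; 314 MB remain.
Put 195 MB in memory block 4; 119 MB remain.
Put 194 MB in memory block 5; 318 MB remain.
Put 194 MB in memory block 5; 124 MB remain.
Put 194 MB in memory block 6; 318 MB remain.
Put 187 MB in memory block 6; 131 MB remain.
Put 185 MB in memory block 7; 327 MB remain.
Put 182 MB in memory block 7; 145 MB remain.
Put 181 MB in memory block 8; 331 MB remain.
Put 180 MB in memory block 8; 151 MB remain.
Put 174 MB in memory block 9; 338 MB remain.
9 memory blocks × 512 MB = 4608 MB; used 3306 MB; unused 1302 MB.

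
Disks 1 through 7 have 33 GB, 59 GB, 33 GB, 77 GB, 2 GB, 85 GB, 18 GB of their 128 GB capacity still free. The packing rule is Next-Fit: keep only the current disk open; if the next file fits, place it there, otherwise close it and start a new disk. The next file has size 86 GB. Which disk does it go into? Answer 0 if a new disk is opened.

Next-Fit only looks at disk 7, which has 18 GB free.
86 GB does not fit, so a new disk is opened.

0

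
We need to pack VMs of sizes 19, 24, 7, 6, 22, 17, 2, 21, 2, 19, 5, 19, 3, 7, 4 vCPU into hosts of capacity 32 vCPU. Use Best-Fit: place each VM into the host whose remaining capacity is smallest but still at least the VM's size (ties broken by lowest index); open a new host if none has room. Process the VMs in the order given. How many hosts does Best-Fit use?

7 hosts

host 1: place 19 vCPU, 13 vCPU left
host 2: place 24 vCPU, 8 vCPU left
host 2: place 7 vCPU, 1 vCPU left
host 1: place 6 vCPU, 7 vCPU left
host 3: place 22 vCPU, 10 vCPU left
host 4: place 17 vCPU, 15 vCPU left
host 1: place 2 vCPU, 5 vCPU left
host 5: place 21 vCPU, 11 vCPU left
host 1: place 2 vCPU, 3 vCPU left
host 6: place 19 vCPU, 13 vCPU left
host 3: place 5 vCPU, 5 vCPU left
host 7: place 19 vCPU, 13 vCPU left
host 1: place 3 vCPU, 0 vCPU left
host 5: place 7 vCPU, 4 vCPU left
host 5: place 4 vCPU, 0 vCPU left
Final hosts: [19,6,2,2,3] [24,7] [22,5] [17] [21,7,4] [19] [19].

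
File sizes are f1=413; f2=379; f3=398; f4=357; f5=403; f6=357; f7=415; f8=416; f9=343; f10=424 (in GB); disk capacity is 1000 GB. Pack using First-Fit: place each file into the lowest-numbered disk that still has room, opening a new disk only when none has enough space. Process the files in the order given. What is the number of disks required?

5

Put f1 (413 GB) in disk 1; 587 GB remain.
Put f2 (379 GB) in disk 1; 208 GB remain.
Put f3 (398 GB) in disk 2; 602 GB remain.
Put f4 (357 GB) in disk 2; 245 GB remain.
Put f5 (403 GB) in disk 3; 597 GB remain.
Put f6 (357 GB) in disk 3; 240 GB remain.
Put f7 (415 GB) in disk 4; 585 GB remain.
Put f8 (416 GB) in disk 4; 169 GB remain.
Put f9 (343 GB) in disk 5; 657 GB remain.
Put f10 (424 GB) in disk 5; 233 GB remain.
Final disks: [413,379] [398,357] [403,357] [415,416] [343,424].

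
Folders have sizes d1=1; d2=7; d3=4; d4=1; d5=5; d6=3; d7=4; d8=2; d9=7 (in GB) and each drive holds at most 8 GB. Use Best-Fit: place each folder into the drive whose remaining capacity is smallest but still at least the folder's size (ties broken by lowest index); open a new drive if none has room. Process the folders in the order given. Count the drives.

5 drives

drive 1: place d1 (1 GB), 7 GB left
drive 1: place d2 (7 GB), 0 GB left
drive 2: place d3 (4 GB), 4 GB left
drive 2: place d4 (1 GB), 3 GB left
drive 3: place d5 (5 GB), 3 GB left
drive 2: place d6 (3 GB), 0 GB left
drive 4: place d7 (4 GB), 4 GB left
drive 3: place d8 (2 GB), 1 GB left
drive 5: place d9 (7 GB), 1 GB left
Final drives: [1,7] [4,1,3] [5,2] [4] [7].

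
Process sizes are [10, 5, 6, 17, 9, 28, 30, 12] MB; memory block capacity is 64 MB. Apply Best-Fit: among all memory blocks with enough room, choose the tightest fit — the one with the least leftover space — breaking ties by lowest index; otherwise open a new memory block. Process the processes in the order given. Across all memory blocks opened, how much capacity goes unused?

11

10 MB → memory block 1 (remaining 54 MB)
5 MB → memory block 1 (remaining 49 MB)
6 MB → memory block 1 (remaining 43 MB)
17 MB → memory block 1 (remaining 26 MB)
9 MB → memory block 1 (remaining 17 MB)
28 MB → memory block 2 (remaining 36 MB)
30 MB → memory block 2 (remaining 6 MB)
12 MB → memory block 1 (remaining 5 MB)
2 memory blocks × 64 MB = 128 MB; used 117 MB; unused 11 MB.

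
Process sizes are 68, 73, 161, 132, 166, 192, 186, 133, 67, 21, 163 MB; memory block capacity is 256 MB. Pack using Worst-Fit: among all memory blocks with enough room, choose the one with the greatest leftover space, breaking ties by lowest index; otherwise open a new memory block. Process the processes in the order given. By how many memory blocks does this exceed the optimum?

Worst-Fit: [68,73] [161] [132,67] [166] [192] [186] [133,21] [163] → 8 memory blocks.
7 processes exceed 128 MB (half the capacity), and no two of those can share a memory block, so at least 7 memory blocks are needed.
An optimal packing achieves that bound: [192,21] [186,68] [166,73] [163,67] [161] [133] [132] → 7 memory blocks.
Excess: 8 − 7 = 1.

1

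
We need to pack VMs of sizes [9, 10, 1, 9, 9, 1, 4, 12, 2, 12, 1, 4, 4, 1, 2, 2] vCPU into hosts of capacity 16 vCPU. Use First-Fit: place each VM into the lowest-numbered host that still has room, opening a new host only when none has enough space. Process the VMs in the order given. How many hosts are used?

6 hosts

Put 9 vCPU in host 1; 7 vCPU remain.
Put 10 vCPU in host 2; 6 vCPU remain.
Put 1 vCPU in host 1; 6 vCPU remain.
Put 9 vCPU in host 3; 7 vCPU remain.
Put 9 vCPU in host 4; 7 vCPU remain.
Put 1 vCPU in host 1; 5 vCPU remain.
Put 4 vCPU in host 1; 1 vCPU remain.
Put 12 vCPU in host 5; 4 vCPU remain.
Put 2 vCPU in host 2; 4 vCPU remain.
Put 12 vCPU in host 6; 4 vCPU remain.
Put 1 vCPU in host 1; 0 vCPU remain.
Put 4 vCPU in host 2; 0 vCPU remain.
Put 4 vCPU in host 3; 3 vCPU remain.
Put 1 vCPU in host 3; 2 vCPU remain.
Put 2 vCPU in host 3; 0 vCPU remain.
Put 2 vCPU in host 4; 5 vCPU remain.
Final hosts: [9,1,1,4,1] [10,2,4] [9,4,1,2] [9,2] [12] [12].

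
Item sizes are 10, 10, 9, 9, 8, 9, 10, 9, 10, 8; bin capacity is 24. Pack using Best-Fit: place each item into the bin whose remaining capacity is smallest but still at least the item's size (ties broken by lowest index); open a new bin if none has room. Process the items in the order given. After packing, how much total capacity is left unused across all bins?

28

bin 1: place 10, 14 left
bin 1: place 10, 4 left
bin 2: place 9, 15 left
bin 2: place 9, 6 left
bin 3: place 8, 16 left
bin 3: place 9, 7 left
bin 4: place 10, 14 left
bin 4: place 9, 5 left
bin 5: place 10, 14 left
bin 5: place 8, 6 left
5 bins × 24 = 120; used 92; unused 28.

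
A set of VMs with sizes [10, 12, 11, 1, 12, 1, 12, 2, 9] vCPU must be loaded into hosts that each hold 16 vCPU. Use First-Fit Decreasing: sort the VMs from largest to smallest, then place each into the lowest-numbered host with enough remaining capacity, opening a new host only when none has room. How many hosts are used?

6 hosts

Sorted descending: 12, 12, 12, 11, 10, 9, 2, 1, 1.
Put 12 vCPU in host 1; 4 vCPU remain.
Put 12 vCPU in host 2; 4 vCPU remain.
Put 12 vCPU in host 3; 4 vCPU remain.
Put 11 vCPU in host 4; 5 vCPU remain.
Put 10 vCPU in host 5; 6 vCPU remain.
Put 9 vCPU in host 6; 7 vCPU remain.
Put 2 vCPU in host 1; 2 vCPU remain.
Put 1 vCPU in host 1; 1 vCPU remain.
Put 1 vCPU in host 1; 0 vCPU remain.
Final hosts: [12,2,1,1] [12] [12] [11] [10] [9].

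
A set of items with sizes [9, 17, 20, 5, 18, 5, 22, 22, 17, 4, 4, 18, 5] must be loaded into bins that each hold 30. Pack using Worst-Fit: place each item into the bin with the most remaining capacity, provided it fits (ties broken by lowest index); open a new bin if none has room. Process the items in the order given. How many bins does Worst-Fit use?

7

Put 9 in bin 1; 21 remain.
Put 17 in bin 1; 4 remain.
Put 20 in bin 2; 10 remain.
Put 5 in bin 2; 5 remain.
Put 18 in bin 3; 12 remain.
Put 5 in bin 3; 7 remain.
Put 22 in bin 4; 8 remain.
Put 22 in bin 5; 8 remain.
Put 17 in bin 6; 13 remain.
Put 4 in bin 6; 9 remain.
Put 4 in bin 6; 5 remain.
Put 18 in bin 7; 12 remain.
Put 5 in bin 7; 7 remain.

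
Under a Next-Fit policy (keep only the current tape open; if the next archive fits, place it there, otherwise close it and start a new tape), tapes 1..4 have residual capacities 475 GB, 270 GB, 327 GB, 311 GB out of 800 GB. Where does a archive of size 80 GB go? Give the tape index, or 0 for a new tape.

4

Next-Fit only looks at tape 4, which has 311 GB free.
80 GB fits there.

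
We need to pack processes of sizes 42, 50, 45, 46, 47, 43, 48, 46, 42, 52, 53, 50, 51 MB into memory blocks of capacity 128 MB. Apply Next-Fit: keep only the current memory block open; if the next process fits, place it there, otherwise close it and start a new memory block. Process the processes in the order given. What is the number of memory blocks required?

7 memory blocks

Put 42 MB in memory block 1; 86 MB remain.
Put 50 MB in memory block 1; 36 MB remain.
Put 45 MB in memory block 2; 83 MB remain.
Put 46 MB in memory block 2; 37 MB remain.
Put 47 MB in memory block 3; 81 MB remain.
Put 43 MB in memory block 3; 38 MB remain.
Put 48 MB in memory block 4; 80 MB remain.
Put 46 MB in memory block 4; 34 MB remain.
Put 42 MB in memory block 5; 86 MB remain.
Put 52 MB in memory block 5; 34 MB remain.
Put 53 MB in memory block 6; 75 MB remain.
Put 50 MB in memory block 6; 25 MB remain.
Put 51 MB in memory block 7; 77 MB remain.
Final memory blocks: [42,50] [45,46] [47,43] [48,46] [42,52] [53,50] [51].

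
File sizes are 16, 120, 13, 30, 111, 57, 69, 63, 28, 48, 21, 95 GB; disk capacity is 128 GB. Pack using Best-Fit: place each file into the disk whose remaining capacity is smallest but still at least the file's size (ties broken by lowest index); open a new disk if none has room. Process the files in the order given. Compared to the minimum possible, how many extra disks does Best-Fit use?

Best-Fit: [16,13,30,57] [120] [111] [69,28,21] [63,48] [95] → 6 disks.
Total size 671 GB; any packing needs at least ⌈671/128⌉ = 6 disks.
So 6 is already optimal.

0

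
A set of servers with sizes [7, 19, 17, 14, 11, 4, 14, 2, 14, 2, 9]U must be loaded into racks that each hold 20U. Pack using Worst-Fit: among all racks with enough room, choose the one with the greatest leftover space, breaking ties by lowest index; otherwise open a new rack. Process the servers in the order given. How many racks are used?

7U → rack 1 (remaining 13U)
19U → rack 2 (remaining 1U)
17U → rack 3 (remaining 3U)
14U → rack 4 (remaining 6U)
11U → rack 1 (remaining 2U)
4U → rack 4 (remaining 2U)
14U → rack 5 (remaining 6U)
2U → rack 5 (remaining 4U)
14U → rack 6 (remaining 6U)
2U → rack 6 (remaining 4U)
9U → rack 7 (remaining 11U)

7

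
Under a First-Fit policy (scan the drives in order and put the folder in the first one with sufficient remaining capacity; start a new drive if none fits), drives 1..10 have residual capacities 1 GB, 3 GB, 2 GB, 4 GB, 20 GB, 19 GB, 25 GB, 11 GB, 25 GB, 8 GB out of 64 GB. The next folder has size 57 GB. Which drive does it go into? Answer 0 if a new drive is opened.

0

No drive has ≥ 57 GB free, so a new drive is opened.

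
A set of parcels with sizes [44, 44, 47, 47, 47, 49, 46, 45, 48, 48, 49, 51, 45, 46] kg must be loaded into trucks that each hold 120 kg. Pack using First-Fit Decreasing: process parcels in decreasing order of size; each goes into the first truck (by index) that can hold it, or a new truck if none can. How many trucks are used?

Sorted descending: 51, 49, 49, 48, 48, 47, 47, 47, 46, 46, 45, 45, 44, 44.
Put 51 kg in truck 1; 69 kg remain.
Put 49 kg in truck 1; 20 kg remain.
Put 49 kg in truck 2; 71 kg remain.
Put 48 kg in truck 2; 23 kg remain.
Put 48 kg in truck 3; 72 kg remain.
Put 47 kg in truck 3; 25 kg remain.
Put 47 kg in truck 4; 73 kg remain.
Put 47 kg in truck 4; 26 kg remain.
Put 46 kg in truck 5; 74 kg remain.
Put 46 kg in truck 5; 28 kg remain.
Put 45 kg in truck 6; 75 kg remain.
Put 45 kg in truck 6; 30 kg remain.
Put 44 kg in truck 7; 76 kg remain.
Put 44 kg in truck 7; 32 kg remain.

7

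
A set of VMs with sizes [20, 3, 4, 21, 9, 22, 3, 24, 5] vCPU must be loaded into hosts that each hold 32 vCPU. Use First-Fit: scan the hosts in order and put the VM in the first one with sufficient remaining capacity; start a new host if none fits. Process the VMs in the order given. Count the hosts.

20 vCPU → host 1 (remaining 12 vCPU)
3 vCPU → host 1 (remaining 9 vCPU)
4 vCPU → host 1 (remaining 5 vCPU)
21 vCPU → host 2 (remaining 11 vCPU)
9 vCPU → host 2 (remaining 2 vCPU)
22 vCPU → host 3 (remaining 10 vCPU)
3 vCPU → host 1 (remaining 2 vCPU)
24 vCPU → host 4 (remaining 8 vCPU)
5 vCPU → host 3 (remaining 5 vCPU)
Final hosts: [20,3,4,3] [21,9] [22,5] [24].

4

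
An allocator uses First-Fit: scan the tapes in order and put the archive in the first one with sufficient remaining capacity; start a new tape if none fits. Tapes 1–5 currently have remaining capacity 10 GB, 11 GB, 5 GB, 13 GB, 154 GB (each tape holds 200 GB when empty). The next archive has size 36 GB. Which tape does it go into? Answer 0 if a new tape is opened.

5

Tapes with room: tape 5 (154 GB).
The first with room is tape 5.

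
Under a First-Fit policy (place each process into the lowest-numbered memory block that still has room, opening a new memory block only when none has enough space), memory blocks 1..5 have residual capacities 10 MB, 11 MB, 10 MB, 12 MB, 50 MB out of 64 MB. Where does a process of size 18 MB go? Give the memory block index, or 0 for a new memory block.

5

Memory blocks with room: memory block 5 (50 MB).
The first with room is memory block 5.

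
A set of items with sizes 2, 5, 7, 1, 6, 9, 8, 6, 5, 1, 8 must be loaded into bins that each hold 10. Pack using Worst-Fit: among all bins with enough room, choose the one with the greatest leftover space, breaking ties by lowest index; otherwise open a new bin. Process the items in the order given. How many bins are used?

2 → bin 1 (remaining 8)
5 → bin 1 (remaining 3)
7 → bin 2 (remaining 3)
1 → bin 1 (remaining 2)
6 → bin 3 (remaining 4)
9 → bin 4 (remaining 1)
8 → bin 5 (remaining 2)
6 → bin 6 (remaining 4)
5 → bin 7 (remaining 5)
1 → bin 7 (remaining 4)
8 → bin 8 (remaining 2)
Final bins: [2,5,1] [7] [6] [9] [8] [6] [5,1] [8].

8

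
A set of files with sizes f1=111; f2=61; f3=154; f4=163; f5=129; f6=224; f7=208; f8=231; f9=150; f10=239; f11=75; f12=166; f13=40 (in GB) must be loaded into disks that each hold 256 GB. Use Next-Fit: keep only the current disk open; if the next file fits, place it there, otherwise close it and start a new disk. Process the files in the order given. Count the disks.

11

f1 (111 GB) → disk 1 (remaining 145 GB)
f2 (61 GB) → disk 1 (remaining 84 GB)
f3 (154 GB) → disk 2 (remaining 102 GB)
f4 (163 GB) → disk 3 (remaining 93 GB)
f5 (129 GB) → disk 4 (remaining 127 GB)
f6 (224 GB) → disk 5 (remaining 32 GB)
f7 (208 GB) → disk 6 (remaining 48 GB)
f8 (231 GB) → disk 7 (remaining 25 GB)
f9 (150 GB) → disk 8 (remaining 106 GB)
f10 (239 GB) → disk 9 (remaining 17 GB)
f11 (75 GB) → disk 10 (remaining 181 GB)
f12 (166 GB) → disk 10 (remaining 15 GB)
f13 (40 GB) → disk 11 (remaining 216 GB)
Final disks: [111,61] [154] [163] [129] [224] [208] [231] [150] [239] [75,166] [40].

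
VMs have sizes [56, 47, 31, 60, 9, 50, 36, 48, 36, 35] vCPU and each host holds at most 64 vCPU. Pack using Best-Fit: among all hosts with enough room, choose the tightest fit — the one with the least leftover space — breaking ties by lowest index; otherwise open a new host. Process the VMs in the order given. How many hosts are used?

host 1: place 56 vCPU, 8 vCPU left
host 2: place 47 vCPU, 17 vCPU left
host 3: place 31 vCPU, 33 vCPU left
host 4: place 60 vCPU, 4 vCPU left
host 2: place 9 vCPU, 8 vCPU left
host 5: place 50 vCPU, 14 vCPU left
host 6: place 36 vCPU, 28 vCPU left
host 7: place 48 vCPU, 16 vCPU left
host 8: place 36 vCPU, 28 vCPU left
host 9: place 35 vCPU, 29 vCPU left
Final hosts: [56] [47,9] [31] [60] [50] [36] [48] [36] [35].

9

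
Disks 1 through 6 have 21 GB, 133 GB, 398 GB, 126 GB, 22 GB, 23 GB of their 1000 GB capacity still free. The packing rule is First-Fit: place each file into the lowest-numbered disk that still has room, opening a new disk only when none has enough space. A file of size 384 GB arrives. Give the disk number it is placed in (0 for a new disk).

Disks with room: disk 3 (398 GB).
The first with room is disk 3.

3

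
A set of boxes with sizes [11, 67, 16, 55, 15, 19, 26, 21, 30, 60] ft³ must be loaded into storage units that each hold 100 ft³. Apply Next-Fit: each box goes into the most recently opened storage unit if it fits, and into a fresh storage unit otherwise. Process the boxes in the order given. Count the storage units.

4 storage units

11 ft³ → storage unit 1 (remaining 89 ft³)
67 ft³ → storage unit 1 (remaining 22 ft³)
16 ft³ → storage unit 1 (remaining 6 ft³)
55 ft³ → storage unit 2 (remaining 45 ft³)
15 ft³ → storage unit 2 (remaining 30 ft³)
19 ft³ → storage unit 2 (remaining 11 ft³)
26 ft³ → storage unit 3 (remaining 74 ft³)
21 ft³ → storage unit 3 (remaining 53 ft³)
30 ft³ → storage unit 3 (remaining 23 ft³)
60 ft³ → storage unit 4 (remaining 40 ft³)
Final storage units: [11,67,16] [55,15,19] [26,21,30] [60].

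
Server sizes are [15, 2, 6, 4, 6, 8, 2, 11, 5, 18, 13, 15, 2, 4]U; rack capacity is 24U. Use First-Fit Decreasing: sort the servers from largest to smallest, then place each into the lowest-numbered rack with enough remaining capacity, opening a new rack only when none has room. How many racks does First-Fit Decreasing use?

5 racks

Sorted descending: 18, 15, 15, 13, 11, 8, 6, 6, 5, 4, 4, 2, 2, 2.
rack 1: place 18U, 6U left
rack 2: place 15U, 9U left
rack 3: place 15U, 9U left
rack 4: place 13U, 11U left
rack 4: place 11U, 0U left
rack 2: place 8U, 1U left
rack 1: place 6U, 0U left
rack 3: place 6U, 3U left
rack 5: place 5U, 19U left
rack 5: place 4U, 15U left
rack 5: place 4U, 11U left
rack 3: place 2U, 1U left
rack 5: place 2U, 9U left
rack 5: place 2U, 7U left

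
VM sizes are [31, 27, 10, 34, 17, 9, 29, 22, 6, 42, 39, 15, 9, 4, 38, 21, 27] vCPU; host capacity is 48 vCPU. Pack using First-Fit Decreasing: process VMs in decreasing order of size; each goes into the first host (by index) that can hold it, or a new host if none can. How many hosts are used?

Sorted descending: 42, 39, 38, 34, 31, 29, 27, 27, 22, 21, 17, 15, 10, 9, 9, 6, 4.
42 vCPU → host 1 (remaining 6 vCPU)
39 vCPU → host 2 (remaining 9 vCPU)
38 vCPU → host 3 (remaining 10 vCPU)
34 vCPU → host 4 (remaining 14 vCPU)
31 vCPU → host 5 (remaining 17 vCPU)
29 vCPU → host 6 (remaining 19 vCPU)
27 vCPU → host 7 (remaining 21 vCPU)
27 vCPU → host 8 (remaining 21 vCPU)
22 vCPU → host 9 (remaining 26 vCPU)
21 vCPU → host 7 (remaining 0 vCPU)
17 vCPU → host 5 (remaining 0 vCPU)
15 vCPU → host 6 (remaining 4 vCPU)
10 vCPU → host 3 (remaining 0 vCPU)
9 vCPU → host 2 (remaining 0 vCPU)
9 vCPU → host 4 (remaining 5 vCPU)
6 vCPU → host 1 (remaining 0 vCPU)
4 vCPU → host 4 (remaining 1 vCPU)
Final hosts: [42,6] [39,9] [38,10] [34,9,4] [31,17] [29,15] [27,21] [27] [22].

9 hosts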